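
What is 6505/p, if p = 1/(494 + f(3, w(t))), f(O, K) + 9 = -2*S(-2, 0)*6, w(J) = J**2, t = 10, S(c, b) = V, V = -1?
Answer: 3232985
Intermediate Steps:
S(c, b) = -1
f(O, K) = 3 (f(O, K) = -9 - 2*(-1)*6 = -9 + 2*6 = -9 + 12 = 3)
p = 1/497 (p = 1/(494 + 3) = 1/497 ≈ 0.0020121)
6505/p = 6505/(1/497) = 6505*497 = 3232985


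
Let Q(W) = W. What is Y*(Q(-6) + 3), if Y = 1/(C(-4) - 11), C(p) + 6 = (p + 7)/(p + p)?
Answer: 24/139 ≈ 0.17266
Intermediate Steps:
C(p) = -6 + (7 + p)/(2*p) (C(p) = -6 + (p + 7)/(p + p) = -6 + (7 + p)/((2*p)) = -6 + (7 + p)*(1/(2*p)) = -6 + (7 + p)/(2*p))
Y = -8/139 (Y = 1/((½)*(7 - 11*(-4))/(-4) - 11) = 1/((½)*(-¼)*(7 + 44) - 11) = 1/((½)*(-¼)*51 - 11) = 1/(-51/8 - 11) = 1/(-139/8) = -8/139 ≈ -0.057554)
Y*(Q(-6) + 3) = -8*(-6 + 3)/139 = -8/139*(-3) = 24/139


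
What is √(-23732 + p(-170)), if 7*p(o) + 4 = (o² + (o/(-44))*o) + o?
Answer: I*√116932431/77 ≈ 140.44*I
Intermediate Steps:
p(o) = -4/7 + o/7 + 43*o²/308 (p(o) = -4/7 + ((o² + (o/(-44))*o) + o)/7 = -4/7 + ((o² + (o*(-1/44))*o) + o)/7 = -4/7 + ((o² + (-o/44)*o) + o)/7 = -4/7 + ((o² - o²/44) + o)/7 = -4/7 + (43*o²/44 + o)/7 = -4/7 + (o + 43*o²/44)/7 = -4/7 + (o/7 + 43*o²/308) = -4/7 + o/7 + 43*o²/308)
√(-23732 + p(-170)) = √(-23732 + (-4/7 + (⅐)*(-170) + (43/308)*(-170)²)) = √(-23732 + (-4/7 - 170/7 + (43/308)*28900)) = √(-23732 + (-4/7 - 170/7 + 310675/77)) = √(-23732 + 308761/77) = √(-1518603/77) = I*√116932431/77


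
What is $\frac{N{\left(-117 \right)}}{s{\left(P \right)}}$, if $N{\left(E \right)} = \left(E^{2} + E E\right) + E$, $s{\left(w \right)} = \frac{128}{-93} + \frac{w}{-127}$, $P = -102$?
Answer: $- \frac{321979671}{6770} \approx -47560.0$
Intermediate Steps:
$s{\left(w \right)} = - \frac{128}{93} - \frac{w}{127}$ ($s{\left(w \right)} = 128 \left(- \frac{1}{93}\right) + w \left(- \frac{1}{127}\right) = - \frac{128}{93} - \frac{w}{127}$)
$N{\left(E \right)} = E + 2 E^{2}$ ($N{\left(E \right)} = \left(E^{2} + E^{2}\right) + E = 2 E^{2} + E = E + 2 E^{2}$)
$\frac{N{\left(-117 \right)}}{s{\left(P \right)}} = \frac{\left(-117\right) \left(1 + 2 \left(-117\right)\right)}{- \frac{128}{93} - - \frac{102}{127}} = \frac{\left(-117\right) \left(1 - 234\right)}{- \frac{128}{93} + \frac{102}{127}} = \frac{\left(-117\right) \left(-233\right)}{- \frac{6770}{11811}} = 27261 \left(- \frac{11811}{6770}\right) = - \frac{321979671}{6770}$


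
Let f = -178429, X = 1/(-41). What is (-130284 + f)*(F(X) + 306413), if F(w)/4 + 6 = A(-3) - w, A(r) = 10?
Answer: -3878544485809/41 ≈ -9.4599e+10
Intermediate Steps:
X = -1/41 ≈ -0.024390
F(w) = 16 - 4*w (F(w) = -24 + 4*(10 - w) = -24 + (40 - 4*w) = 16 - 4*w)
(-130284 + f)*(F(X) + 306413) = (-130284 - 178429)*((16 - 4*(-1/41)) + 306413) = -308713*((16 + 4/41) + 306413) = -308713*(660/41 + 306413) = -308713*12563593/41 = -3878544485809/41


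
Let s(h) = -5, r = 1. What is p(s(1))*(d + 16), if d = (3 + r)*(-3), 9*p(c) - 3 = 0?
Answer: 4/3 ≈ 1.3333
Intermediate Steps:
p(c) = 1/3 (p(c) = 1/3 + (1/9)*0 = 1/3 + 0 = 1/3)
d = -12 (d = (3 + 1)*(-3) = 4*(-3) = -12)
p(s(1))*(d + 16) = (-12 + 16)/3 = (1/3)*4 = 4/3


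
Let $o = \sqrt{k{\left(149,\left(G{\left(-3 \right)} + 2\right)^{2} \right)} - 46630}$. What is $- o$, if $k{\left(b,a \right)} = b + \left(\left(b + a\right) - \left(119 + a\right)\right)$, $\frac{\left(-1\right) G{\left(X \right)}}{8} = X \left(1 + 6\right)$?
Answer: $- i \sqrt{46451} \approx - 215.52 i$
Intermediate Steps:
$G{\left(X \right)} = - 56 X$ ($G{\left(X \right)} = - 8 X \left(1 + 6\right) = - 8 X 7 = - 8 \cdot 7 X = - 56 X$)
$k{\left(b,a \right)} = -119 + 2 b$ ($k{\left(b,a \right)} = b + \left(\left(a + b\right) - \left(119 + a\right)\right) = b + \left(-119 + b\right) = -119 + 2 b$)
$o = i \sqrt{46451}$ ($o = \sqrt{\left(-119 + 2 \cdot 149\right) - 46630} = \sqrt{\left(-119 + 298\right) - 46630} = \sqrt{179 - 46630} = \sqrt{-46451} = i \sqrt{46451} \approx 215.52 i$)
$- o = - i \sqrt{46451}$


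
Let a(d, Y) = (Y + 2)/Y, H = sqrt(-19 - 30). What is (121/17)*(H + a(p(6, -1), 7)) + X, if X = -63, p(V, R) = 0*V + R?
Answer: -6408/119 + 847*I/17 ≈ -53.849 + 49.824*I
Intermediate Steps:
p(V, R) = R (p(V, R) = 0 + R = R)
H = 7*I (H = sqrt(-49) = 7*I ≈ 7.0*I)
a(d, Y) = (2 + Y)/Y
(121/17)*(H + a(p(6, -1), 7)) + X = (121/17)*(7*I + (2 + 7)/7) - 63 = (121*(1/17))*(7*I + (1/7)*9) - 63 = 121*(7*I + 9/7)/17 - 63 = 121*(9/7 + 7*I)/17 - 63 = (1089/119 + 847*I/17) - 63 = -6408/119 + 847*I/17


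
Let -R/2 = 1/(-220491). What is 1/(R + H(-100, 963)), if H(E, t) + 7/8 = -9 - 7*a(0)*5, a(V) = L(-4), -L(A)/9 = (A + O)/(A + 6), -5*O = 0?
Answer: -1763928/1128693413 ≈ -0.0015628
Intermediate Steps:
O = 0 (O = -1/5*0 = 0)
L(A) = -9*A/(6 + A) (L(A) = -9*(A + 0)/(A + 6) = -9*A/(6 + A))
a(V) = 18 (a(V) = -9*(-4)/(6 - 4) = -9*(-4)/2 = -9*(-4)*1/2 = 18)
R = 2/220491 (R = -2/(-220491) = -2*(-1/220491) = 2/220491 ≈ 9.0707e-6)
H(E, t) = -5119/8 (H(E, t) = -7/8 + (-9 - 126*5) = -7/8 + (-9 - 7*90) = -7/8 + (-9 - 630) = -7/8 - 639 = -5119/8)
1/(R + H(-100, 963)) = 1/(2/220491 - 5119/8) = 1/(-1128693413/1763928) = -1763928/1128693413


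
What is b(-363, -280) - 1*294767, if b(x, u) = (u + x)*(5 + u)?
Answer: -117942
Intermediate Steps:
b(x, u) = (5 + u)*(u + x)
b(-363, -280) - 1*294767 = ((-280)**2 + 5*(-280) + 5*(-363) - 280*(-363)) - 1*294767 = (78400 - 1400 - 1815 + 101640) - 294767 = 176825 - 294767 = -117942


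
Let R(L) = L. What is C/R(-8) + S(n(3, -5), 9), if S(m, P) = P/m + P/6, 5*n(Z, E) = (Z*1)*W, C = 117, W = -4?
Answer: -135/8 ≈ -16.875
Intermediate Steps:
n(Z, E) = -4*Z/5 (n(Z, E) = ((Z*1)*(-4))/5 = (Z*(-4))/5 = (-4*Z)/5 = -4*Z/5)
S(m, P) = P/6 + P/m (S(m, P) = P/m + P*(⅙) = P/m + P/6 = P/6 + P/m)
C/R(-8) + S(n(3, -5), 9) = 117/(-8) + ((⅙)*9 + 9/((-⅘*3))) = -⅛*117 + (3/2 + 9/(-12/5)) = -117/8 + (3/2 + 9*(-5/12)) = -117/8 + (3/2 - 15/4) = -117/8 - 9/4 = -135/8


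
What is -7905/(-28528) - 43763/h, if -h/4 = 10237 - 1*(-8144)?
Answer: 457419521/524373168 ≈ 0.87232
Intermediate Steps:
h = -73524 (h = -4*(10237 - 1*(-8144)) = -4*(10237 + 8144) = -4*18381 = -73524)
-7905/(-28528) - 43763/h = -7905/(-28528) - 43763/(-73524) = -7905*(-1/28528) - 43763*(-1/73524) = 7905/28528 + 43763/73524 = 457419521/524373168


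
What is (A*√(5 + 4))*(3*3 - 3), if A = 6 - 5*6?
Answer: -432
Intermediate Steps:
A = -24 (A = 6 - 30 = -24)
(A*√(5 + 4))*(3*3 - 3) = (-24*√(5 + 4))*(3*3 - 3) = (-24*√9)*(9 - 3) = -24*3*6 = -72*6 = -432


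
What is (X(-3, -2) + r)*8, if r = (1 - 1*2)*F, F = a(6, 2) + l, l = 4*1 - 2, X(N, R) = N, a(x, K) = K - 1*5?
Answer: -16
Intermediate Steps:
a(x, K) = -5 + K (a(x, K) = K - 5 = -5 + K)
l = 2 (l = 4 - 2 = 2)
F = -1 (F = (-5 + 2) + 2 = -3 + 2 = -1)
r = 1 (r = (1 - 1*2)*(-1) = (1 - 2)*(-1) = -1*(-1) = 1)
(X(-3, -2) + r)*8 = (-3 + 1)*8 = -2*8 = -16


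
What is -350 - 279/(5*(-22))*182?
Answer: 6139/55 ≈ 111.62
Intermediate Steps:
-350 - 279/(5*(-22))*182 = -350 - 279/(-110)*182 = -350 - 279*(-1/110)*182 = -350 + (279/110)*182 = -350 + 25389/55 = 6139/55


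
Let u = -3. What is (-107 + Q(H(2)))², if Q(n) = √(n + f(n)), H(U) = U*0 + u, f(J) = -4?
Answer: (107 - I*√7)² ≈ 11442.0 - 566.19*I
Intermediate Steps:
H(U) = -3 (H(U) = U*0 - 3 = 0 - 3 = -3)
Q(n) = √(-4 + n) (Q(n) = √(n - 4) = √(-4 + n))
(-107 + Q(H(2)))² = (-107 + √(-4 - 3))² = (-107 + √(-7))² = (-107 + I*√7)²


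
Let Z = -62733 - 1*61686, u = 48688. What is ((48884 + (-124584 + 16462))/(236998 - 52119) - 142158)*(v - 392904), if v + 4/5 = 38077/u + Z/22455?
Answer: 31360642756384742213743/561461623406 ≈ 5.5855e+10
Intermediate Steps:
Z = -124419 (Z = -62733 - 61686 = -124419)
v = -2025774823/364429680 (v = -⅘ + (38077/48688 - 124419/22455) = -⅘ + (38077*(1/48688) - 124419*1/22455) = -⅘ + (38077/48688 - 41473/7485) = -⅘ - 1734231079/364429680 = -2025774823/364429680 ≈ -5.5588)
((48884 + (-124584 + 16462))/(236998 - 52119) - 142158)*(v - 392904) = ((48884 + (-124584 + 16462))/(236998 - 52119) - 142158)*(-2025774823/364429680 - 392904) = ((48884 - 108122)/184879 - 142158)*(-143187904765543/364429680) = (-59238*1/184879 - 142158)*(-143187904765543/364429680) = (-59238/184879 - 142158)*(-143187904765543/364429680) = -26282088120/184879*(-143187904765543/364429680) = 31360642756384742213743/561461623406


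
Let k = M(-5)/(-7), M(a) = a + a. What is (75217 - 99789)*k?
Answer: -245720/7 ≈ -35103.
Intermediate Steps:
M(a) = 2*a
k = 10/7 (k = (2*(-5))/(-7) = -10*(-⅐) = 10/7 ≈ 1.4286)
(75217 - 99789)*k = (75217 - 99789)*(10/7) = -24572*10/7 = -245720/7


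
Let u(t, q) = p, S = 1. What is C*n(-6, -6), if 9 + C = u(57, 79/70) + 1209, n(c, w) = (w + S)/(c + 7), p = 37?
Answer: -6185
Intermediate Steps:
u(t, q) = 37
n(c, w) = (1 + w)/(7 + c) (n(c, w) = (w + 1)/(c + 7) = (1 + w)/(7 + c))
C = 1237 (C = -9 + (37 + 1209) = -9 + 1246 = 1237)
C*n(-6, -6) = 1237*((1 - 6)/(7 - 6)) = 1237*(-5/1) = 1237*(1*(-5)) = 1237*(-5) = -6185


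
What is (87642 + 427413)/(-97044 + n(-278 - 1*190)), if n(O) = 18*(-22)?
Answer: -34337/6496 ≈ -5.2859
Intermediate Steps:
n(O) = -396
(87642 + 427413)/(-97044 + n(-278 - 1*190)) = (87642 + 427413)/(-97044 - 396) = 515055/(-97440) = 515055*(-1/97440) = -34337/6496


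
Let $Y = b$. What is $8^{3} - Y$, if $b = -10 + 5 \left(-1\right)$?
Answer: $527$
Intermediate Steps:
$b = -15$ ($b = -10 - 5 = -15$)
$Y = -15$
$8^{3} - Y = 8^{3} - -15 = 512 + 15 = 527$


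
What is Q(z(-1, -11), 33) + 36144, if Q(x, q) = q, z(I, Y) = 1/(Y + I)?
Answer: 36177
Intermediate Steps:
z(I, Y) = 1/(I + Y)
Q(z(-1, -11), 33) + 36144 = 33 + 36144 = 36177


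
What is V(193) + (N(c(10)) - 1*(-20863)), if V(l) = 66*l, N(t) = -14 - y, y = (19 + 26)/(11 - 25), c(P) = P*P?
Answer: 470263/14 ≈ 33590.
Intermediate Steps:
c(P) = P²
y = -45/14 (y = 45/(-14) = 45*(-1/14) = -45/14 ≈ -3.2143)
N(t) = -151/14 (N(t) = -14 - 1*(-45/14) = -14 + 45/14 = -151/14)
V(193) + (N(c(10)) - 1*(-20863)) = 66*193 + (-151/14 - 1*(-20863)) = 12738 + (-151/14 + 20863) = 12738 + 291931/14 = 470263/14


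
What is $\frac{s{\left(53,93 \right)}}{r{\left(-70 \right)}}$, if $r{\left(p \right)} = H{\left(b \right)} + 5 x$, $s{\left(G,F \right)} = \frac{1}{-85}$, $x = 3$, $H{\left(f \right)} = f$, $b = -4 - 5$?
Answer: $- \frac{1}{510} \approx -0.0019608$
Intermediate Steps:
$b = -9$
$s{\left(G,F \right)} = - \frac{1}{85}$
$r{\left(p \right)} = 6$ ($r{\left(p \right)} = -9 + 5 \cdot 3 = -9 + 15 = 6$)
$\frac{s{\left(53,93 \right)}}{r{\left(-70 \right)}} = - \frac{1}{85 \cdot 6} = \left(- \frac{1}{85}\right) \frac{1}{6} = - \frac{1}{510}$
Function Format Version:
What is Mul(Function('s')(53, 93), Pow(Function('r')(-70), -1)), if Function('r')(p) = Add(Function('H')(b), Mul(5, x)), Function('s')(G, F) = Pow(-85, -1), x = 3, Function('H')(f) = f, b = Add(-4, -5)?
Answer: Rational(-1, 510) ≈ -0.0019608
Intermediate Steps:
b = -9
Function('s')(G, F) = Rational(-1, 85)
Function('r')(p) = 6 (Function('r')(p) = Add(-9, Mul(5, 3)) = Add(-9, 15) = 6)
Mul(Function('s')(53, 93), Pow(Function('r')(-70), -1)) = Mul(Rational(-1, 85), Pow(6, -1)) = Mul(Rational(-1, 85), Rational(1, 6)) = Rational(-1, 510)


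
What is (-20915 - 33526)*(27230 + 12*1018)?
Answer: -2147479686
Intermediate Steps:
(-20915 - 33526)*(27230 + 12*1018) = -54441*(27230 + 12216) = -54441*39446 = -2147479686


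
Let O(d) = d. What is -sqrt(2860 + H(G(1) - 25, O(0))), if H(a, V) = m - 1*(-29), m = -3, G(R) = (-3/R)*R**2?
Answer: -sqrt(2886) ≈ -53.721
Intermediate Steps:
G(R) = -3*R
H(a, V) = 26 (H(a, V) = -3 - 1*(-29) = -3 + 29 = 26)
-sqrt(2860 + H(G(1) - 25, O(0))) = -sqrt(2860 + 26) = -sqrt(2886)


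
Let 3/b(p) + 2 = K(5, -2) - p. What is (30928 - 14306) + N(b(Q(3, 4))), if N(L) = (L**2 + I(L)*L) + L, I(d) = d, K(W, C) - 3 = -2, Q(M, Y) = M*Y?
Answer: 2809097/169 ≈ 16622.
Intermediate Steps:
K(W, C) = 1 (K(W, C) = 3 - 2 = 1)
b(p) = 3/(-1 - p) (b(p) = 3/(-2 + (1 - p)) = 3/(-1 - p))
N(L) = L + 2*L**2 (N(L) = (L**2 + L*L) + L = (L**2 + L**2) + L = 2*L**2 + L = L + 2*L**2)
(30928 - 14306) + N(b(Q(3, 4))) = (30928 - 14306) + (-3/(1 + 3*4))*(1 + 2*(-3/(1 + 3*4))) = 16622 + (-3/(1 + 12))*(1 + 2*(-3/(1 + 12))) = 16622 + (-3/13)*(1 + 2*(-3/13)) = 16622 + (-3*1/13)*(1 + 2*(-3*1/13)) = 16622 - 3*(1 + 2*(-3/13))/13 = 16622 - 3*(1 - 6/13)/13 = 16622 - 3/13*7/13 = 16622 - 21/169 = 2809097/169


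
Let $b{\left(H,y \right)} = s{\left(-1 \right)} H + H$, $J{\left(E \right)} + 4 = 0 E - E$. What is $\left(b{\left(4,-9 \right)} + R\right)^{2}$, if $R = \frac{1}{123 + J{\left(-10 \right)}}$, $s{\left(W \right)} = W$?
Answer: $\frac{1}{16641} \approx 6.0093 \cdot 10^{-5}$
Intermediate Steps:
$J{\left(E \right)} = -4 - E$ ($J{\left(E \right)} = -4 + \left(0 E - E\right) = -4 + \left(0 - E\right) = -4 - E$)
$b{\left(H,y \right)} = 0$ ($b{\left(H,y \right)} = - H + H = 0$)
$R = \frac{1}{129}$ ($R = \frac{1}{123 - -6} = \frac{1}{123 + \left(-4 + 10\right)} = \frac{1}{123 + 6} = \frac{1}{129} \approx 0.0077519$)
$\left(b{\left(4,-9 \right)} + R\right)^{2} = \left(0 + \frac{1}{129}\right)^{2} = \left(\frac{1}{129}\right)^{2} = \frac{1}{16641}$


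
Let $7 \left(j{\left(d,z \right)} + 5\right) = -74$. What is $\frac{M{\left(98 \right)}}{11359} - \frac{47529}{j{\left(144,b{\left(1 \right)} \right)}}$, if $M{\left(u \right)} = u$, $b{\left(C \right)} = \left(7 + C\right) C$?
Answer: $\frac{3779184059}{1238131} \approx 3052.3$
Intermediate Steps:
$b{\left(C \right)} = C \left(7 + C\right)$
$j{\left(d,z \right)} = - \frac{109}{7}$ ($j{\left(d,z \right)} = -5 + \frac{1}{7} \left(-74\right) = -5 - \frac{74}{7} = - \frac{109}{7}$)
$\frac{M{\left(98 \right)}}{11359} - \frac{47529}{j{\left(144,b{\left(1 \right)} \right)}} = \frac{98}{11359} - \frac{47529}{- \frac{109}{7}} = 98 \cdot \frac{1}{11359} - - \frac{332703}{109} = \frac{98}{11359} + \frac{332703}{109} = \frac{3779184059}{1238131}$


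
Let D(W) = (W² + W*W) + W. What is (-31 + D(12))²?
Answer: 72361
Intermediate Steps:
D(W) = W + 2*W² (D(W) = (W² + W²) + W = 2*W² + W = W + 2*W²)
(-31 + D(12))² = (-31 + 12*(1 + 2*12))² = (-31 + 12*(1 + 24))² = (-31 + 12*25)² = (-31 + 300)² = 269² = 72361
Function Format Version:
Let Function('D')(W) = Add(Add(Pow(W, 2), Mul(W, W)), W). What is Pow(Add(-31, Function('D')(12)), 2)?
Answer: 72361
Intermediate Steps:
Function('D')(W) = Add(W, Mul(2, Pow(W, 2))) (Function('D')(W) = Add(Add(Pow(W, 2), Pow(W, 2)), W) = Add(Mul(2, Pow(W, 2)), W) = Add(W, Mul(2, Pow(W, 2))))
Pow(Add(-31, Function('D')(12)), 2) = Pow(Add(-31, Mul(12, Add(1, Mul(2, 12)))), 2) = Pow(Add(-31, Mul(12, Add(1, 24))), 2) = Pow(Add(-31, Mul(12, 25)), 2) = Pow(Add(-31, 300), 2) = Pow(269, 2) = 72361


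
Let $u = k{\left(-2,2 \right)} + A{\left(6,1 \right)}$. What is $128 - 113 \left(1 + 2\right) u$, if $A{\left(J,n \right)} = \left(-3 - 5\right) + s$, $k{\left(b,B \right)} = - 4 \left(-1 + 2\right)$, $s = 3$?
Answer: $3179$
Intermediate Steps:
$k{\left(b,B \right)} = -4$ ($k{\left(b,B \right)} = \left(-4\right) 1 = -4$)
$A{\left(J,n \right)} = -5$ ($A{\left(J,n \right)} = \left(-3 - 5\right) + 3 = -8 + 3 = -5$)
$u = -9$ ($u = -4 - 5 = -9$)
$128 - 113 \left(1 + 2\right) u = 128 - 113 \left(1 + 2\right) \left(-9\right) = 128 - 113 \cdot 3 \left(-9\right) = 128 - -3051 = 128 + 3051 = 3179$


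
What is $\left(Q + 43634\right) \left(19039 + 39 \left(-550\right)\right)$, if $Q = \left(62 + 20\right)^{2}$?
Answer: $-121413138$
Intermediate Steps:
$Q = 6724$ ($Q = 82^{2} = 6724$)
$\left(Q + 43634\right) \left(19039 + 39 \left(-550\right)\right) = \left(6724 + 43634\right) \left(19039 + 39 \left(-550\right)\right) = 50358 \left(19039 - 21450\right) = 50358 \left(-2411\right) = -121413138$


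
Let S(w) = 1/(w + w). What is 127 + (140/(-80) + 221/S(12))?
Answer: 21717/4 ≈ 5429.3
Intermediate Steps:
S(w) = 1/(2*w)
127 + (140/(-80) + 221/S(12)) = 127 + (140/(-80) + 221/(((1/2)/12))) = 127 + (140*(-1/80) + 221/(((1/2)*(1/12)))) = 127 + (-7/4 + 221/(1/24)) = 127 + (-7/4 + 221*24) = 127 + (-7/4 + 5304) = 127 + 21209/4 = 21717/4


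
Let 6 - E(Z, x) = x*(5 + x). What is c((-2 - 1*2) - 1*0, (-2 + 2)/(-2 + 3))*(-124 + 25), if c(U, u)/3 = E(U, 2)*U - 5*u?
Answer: -9504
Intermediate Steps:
E(Z, x) = 6 - x*(5 + x)
c(U, u) = -24*U - 15*u (c(U, u) = 3*((6 - 1*2**2 - 5*2)*U - 5*u) = 3*((6 - 1*4 - 10)*U - 5*u) = 3*((6 - 4 - 10)*U - 5*u) = 3*(-8*U - 5*u) = -24*U - 15*u)
c((-2 - 1*2) - 1*0, (-2 + 2)/(-2 + 3))*(-124 + 25) = (-24*((-2 - 1*2) - 1*0) - 15*(-2 + 2)/(-2 + 3))*(-124 + 25) = (-24*((-2 - 2) + 0) - 0/1)*(-99) = (-24*(-4 + 0) - 0)*(-99) = (-24*(-4) - 15*0)*(-99) = (96 + 0)*(-99) = 96*(-99) = -9504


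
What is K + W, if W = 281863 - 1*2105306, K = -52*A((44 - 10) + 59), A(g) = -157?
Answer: -1815279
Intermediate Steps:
K = 8164 (K = -52*(-157) = 8164)
W = -1823443 (W = 281863 - 2105306 = -1823443)
K + W = 8164 - 1823443 = -1815279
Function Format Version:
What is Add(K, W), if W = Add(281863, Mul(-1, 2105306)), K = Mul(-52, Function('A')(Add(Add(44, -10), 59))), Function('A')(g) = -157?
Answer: -1815279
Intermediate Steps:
K = 8164 (K = Mul(-52, -157) = 8164)
W = -1823443 (W = Add(281863, -2105306) = -1823443)
Add(K, W) = Add(8164, -1823443) = -1815279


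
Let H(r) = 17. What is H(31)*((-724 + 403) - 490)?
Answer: -13787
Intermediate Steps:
H(31)*((-724 + 403) - 490) = 17*((-724 + 403) - 490) = 17*(-321 - 490) = 17*(-811) = -13787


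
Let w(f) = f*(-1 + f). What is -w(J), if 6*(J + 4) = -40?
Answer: -1120/9 ≈ -124.44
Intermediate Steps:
J = -32/3 (J = -4 + (⅙)*(-40) = -4 - 20/3 = -32/3 ≈ -10.667)
-w(J) = -(-32)*(-1 - 32/3)/3 = -(-32)*(-35)/(3*3) = -1*1120/9 = -1120/9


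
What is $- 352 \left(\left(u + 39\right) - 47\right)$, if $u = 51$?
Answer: $-15136$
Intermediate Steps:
$- 352 \left(\left(u + 39\right) - 47\right) = - 352 \left(\left(51 + 39\right) - 47\right) = - 352 \left(90 - 47\right) = \left(-352\right) 43 = -15136$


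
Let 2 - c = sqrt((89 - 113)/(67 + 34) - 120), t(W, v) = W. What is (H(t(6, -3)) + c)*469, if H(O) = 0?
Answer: 938 - 1876*I*sqrt(76659)/101 ≈ 938.0 - 5142.7*I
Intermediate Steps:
c = 2 - 4*I*sqrt(76659)/101 (c = 2 - sqrt((89 - 113)/(67 + 34) - 120) = 2 - sqrt(-24/101 - 120) = 2 - sqrt(-12144/101) = 2 - 4*I*sqrt(76659)/101 ≈ 2.0 - 10.965*I)
(H(t(6, -3)) + c)*469 = (0 + (2 - 4*I*sqrt(76659)/101))*469 = (2 - 4*I*sqrt(76659)/101)*469 = 938 - 1876*I*sqrt(76659)/101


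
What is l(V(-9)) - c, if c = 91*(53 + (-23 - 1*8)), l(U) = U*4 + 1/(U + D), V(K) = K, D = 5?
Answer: -8153/4 ≈ -2038.3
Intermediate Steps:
l(U) = 1/(5 + U) + 4*U (l(U) = U*4 + 1/(U + 5) = 4*U + 1/(5 + U) = 1/(5 + U) + 4*U)
c = 2002 (c = 91*(53 + (-23 - 8)) = 91*(53 - 31) = 91*22 = 2002)
l(V(-9)) - c = (1 + 4*(-9)² + 20*(-9))/(5 - 9) - 1*2002 = (1 + 4*81 - 180)/(-4) - 2002 = -(1 + 324 - 180)/4 - 2002 = -¼*145 - 2002 = -145/4 - 2002 = -8153/4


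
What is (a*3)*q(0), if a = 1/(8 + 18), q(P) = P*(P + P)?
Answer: 0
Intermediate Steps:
q(P) = 2*P**2 (q(P) = P*(2*P) = 2*P**2)
a = 1/26 ≈ 0.038462
(a*3)*q(0) = ((1/26)*3)*(2*0**2) = 3*(2*0)/26 = (3/26)*0 = 0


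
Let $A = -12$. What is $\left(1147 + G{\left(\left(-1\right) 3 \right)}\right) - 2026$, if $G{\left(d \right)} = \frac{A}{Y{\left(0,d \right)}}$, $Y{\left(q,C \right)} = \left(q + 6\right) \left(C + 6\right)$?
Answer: $- \frac{2639}{3} \approx -879.67$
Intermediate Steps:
$Y{\left(q,C \right)} = \left(6 + C\right) \left(6 + q\right)$ ($Y{\left(q,C \right)} = \left(6 + q\right) \left(6 + C\right) = \left(6 + C\right) \left(6 + q\right)$)
$G{\left(d \right)} = - \frac{12}{36 + 6 d}$ ($G{\left(d \right)} = - \frac{12}{36 + 6 d + 6 \cdot 0 + d 0} = - \frac{12}{36 + 6 d + 0 + 0} = - \frac{12}{36 + 6 d}$)
$\left(1147 + G{\left(\left(-1\right) 3 \right)}\right) - 2026 = \left(1147 - \frac{2}{6 - 3}\right) - 2026 = \left(1147 - \frac{2}{3}\right) - 2026 = \frac{3439}{3} - 2026 = - \frac{2639}{3}$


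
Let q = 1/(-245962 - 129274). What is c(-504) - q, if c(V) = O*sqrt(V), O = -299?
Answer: 1/375236 - 1794*I*sqrt(14) ≈ 2.665e-6 - 6712.5*I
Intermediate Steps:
c(V) = -299*sqrt(V)
q = -1/375236 (q = 1/(-375236) = -1/375236 ≈ -2.6650e-6)
c(-504) - q = -1794*I*sqrt(14) - 1*(-1/375236) = -1794*I*sqrt(14) + 1/375236 = 1/375236 - 1794*I*sqrt(14)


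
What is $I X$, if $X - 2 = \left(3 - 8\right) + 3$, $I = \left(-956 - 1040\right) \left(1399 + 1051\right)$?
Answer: $0$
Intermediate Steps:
$I = -4890200$ ($I = \left(-1996\right) 2450 = -4890200$)
$X = 0$ ($X = 2 + \left(\left(3 - 8\right) + 3\right) = 2 + \left(-5 + 3\right) = 2 - 2 = 0$)
$I X = \left(-4890200\right) 0 = 0$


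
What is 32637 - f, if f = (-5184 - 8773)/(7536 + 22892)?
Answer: 993092593/30428 ≈ 32637.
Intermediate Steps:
f = -13957/30428 ≈ -0.45869
32637 - f = 32637 - 1*(-13957/30428) = 32637 + 13957/30428 = 993092593/30428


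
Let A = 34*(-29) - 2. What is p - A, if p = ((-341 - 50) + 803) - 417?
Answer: 983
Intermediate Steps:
p = -5 (p = (-391 + 803) - 417 = 412 - 417 = -5)
A = -988 (A = -986 - 2 = -988)
p - A = -5 - 1*(-988) = -5 + 988 = 983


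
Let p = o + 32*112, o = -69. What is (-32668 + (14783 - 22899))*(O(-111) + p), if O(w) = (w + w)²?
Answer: -2153354416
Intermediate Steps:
p = 3515 (p = -69 + 32*112 = -69 + 3584 = 3515)
O(w) = 4*w² (O(w) = (2*w)² = 4*w²)
(-32668 + (14783 - 22899))*(O(-111) + p) = (-32668 + (14783 - 22899))*(4*(-111)² + 3515) = (-32668 - 8116)*(4*12321 + 3515) = -40784*(49284 + 3515) = -40784*52799 = -2153354416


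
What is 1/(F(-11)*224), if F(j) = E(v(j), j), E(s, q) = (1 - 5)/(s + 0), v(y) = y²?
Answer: -121/896 ≈ -0.13504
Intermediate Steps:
E(s, q) = -4/s
F(j) = -4/j²
1/(F(-11)*224) = 1/(-4/(-11)²*224) = 1/(-4*1/121*224) = 1/(-4/121*224) = 1/(-896/121) = -121/896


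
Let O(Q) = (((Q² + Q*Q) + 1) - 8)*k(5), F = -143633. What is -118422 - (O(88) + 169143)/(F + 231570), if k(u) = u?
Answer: -10413921962/87937 ≈ -1.1842e+5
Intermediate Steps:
O(Q) = -35 + 10*Q² (O(Q) = (((Q² + Q*Q) + 1) - 8)*5 = (((Q² + Q²) + 1) - 8)*5 = ((2*Q² + 1) - 8)*5 = ((1 + 2*Q²) - 8)*5 = (-7 + 2*Q²)*5 = -35 + 10*Q²)
-118422 - (O(88) + 169143)/(F + 231570) = -118422 - ((-35 + 10*88²) + 169143)/(-143633 + 231570) = -118422 - ((-35 + 10*7744) + 169143)/87937 = -118422 - ((-35 + 77440) + 169143)/87937 = -118422 - (77405 + 169143)/87937 = -118422 - 246548/87937 = -10413921962/87937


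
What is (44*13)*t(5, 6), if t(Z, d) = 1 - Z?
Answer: -2288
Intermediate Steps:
(44*13)*t(5, 6) = (44*13)*(1 - 1*5) = 572*(1 - 5) = 572*(-4) = -2288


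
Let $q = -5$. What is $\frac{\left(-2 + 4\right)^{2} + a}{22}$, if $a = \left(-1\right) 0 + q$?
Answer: $- \frac{1}{22} \approx -0.045455$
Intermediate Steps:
$a = -5$ ($a = \left(-1\right) 0 - 5 = 0 - 5 = -5$)
$\frac{\left(-2 + 4\right)^{2} + a}{22} = \frac{\left(-2 + 4\right)^{2} - 5}{22} = \frac{2^{2} - 5}{22} = \frac{4 - 5}{22} = \frac{1}{22} \left(-1\right) = - \frac{1}{22}$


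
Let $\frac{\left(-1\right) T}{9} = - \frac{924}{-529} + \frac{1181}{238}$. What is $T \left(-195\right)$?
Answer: $\frac{1482380055}{125902} \approx 11774.0$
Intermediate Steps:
$T = - \frac{7601949}{125902}$ ($T = - 9 \left(- \frac{924}{-529} + \frac{1181}{238}\right) = - 9 \left(\left(-924\right) \left(- \frac{1}{529}\right) + 1181 \cdot \frac{1}{238}\right) = - 9 \left(\frac{924}{529} + \frac{1181}{238}\right) = \left(-9\right) \frac{844661}{125902} = - \frac{7601949}{125902} \approx -60.38$)
$T \left(-195\right) = \left(- \frac{7601949}{125902}\right) \left(-195\right) = \frac{1482380055}{125902}$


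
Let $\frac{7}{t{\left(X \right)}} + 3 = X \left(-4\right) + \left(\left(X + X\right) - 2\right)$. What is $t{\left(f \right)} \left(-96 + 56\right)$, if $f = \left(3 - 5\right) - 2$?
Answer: $- \frac{280}{3} \approx -93.333$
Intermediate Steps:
$f = -4$ ($f = \left(3 - 5\right) - 2 = -2 - 2 = -4$)
$t{\left(X \right)} = \frac{7}{-5 - 2 X}$ ($t{\left(X \right)} = \frac{7}{-3 + \left(X \left(-4\right) + \left(\left(X + X\right) - 2\right)\right)} = \frac{7}{-3 - \left(2 + 2 X\right)} = \frac{7}{-5 - 2 X}$)
$t{\left(f \right)} \left(-96 + 56\right) = - \frac{7}{5 + 2 \left(-4\right)} \left(-96 + 56\right) = - \frac{7}{5 - 8} \left(-40\right) = - \frac{7}{-3} \left(-40\right) = \left(-7\right) \left(- \frac{1}{3}\right) \left(-40\right) = \frac{7}{3} \left(-40\right) = - \frac{280}{3}$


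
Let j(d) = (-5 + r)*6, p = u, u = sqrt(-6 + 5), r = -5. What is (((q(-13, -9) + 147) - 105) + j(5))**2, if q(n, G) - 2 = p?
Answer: (16 - I)**2 ≈ 255.0 - 32.0*I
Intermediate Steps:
u = I (u = sqrt(-1) = I ≈ 1.0*I)
p = I ≈ 1.0*I
q(n, G) = 2 + I
j(d) = -60 (j(d) = (-5 - 5)*6 = -10*6 = -60)
(((q(-13, -9) + 147) - 105) + j(5))**2 = ((((2 + I) + 147) - 105) - 60)**2 = (((149 + I) - 105) - 60)**2 = ((44 + I) - 60)**2 = (-16 + I)**2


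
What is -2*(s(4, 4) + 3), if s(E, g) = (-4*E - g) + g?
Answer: 26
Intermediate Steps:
s(E, g) = -4*E (s(E, g) = (-g - 4*E) + g = -4*E)
-2*(s(4, 4) + 3) = -2*(-4*4 + 3) = -2*(-16 + 3) = -2*(-13) = 26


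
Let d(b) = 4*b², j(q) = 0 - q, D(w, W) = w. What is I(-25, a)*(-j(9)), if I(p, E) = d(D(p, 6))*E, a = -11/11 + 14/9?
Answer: 12500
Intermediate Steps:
j(q) = -q
a = 5/9 (a = -11*1/11 + 14*(⅑) = -1 + 14/9 = 5/9 ≈ 0.55556)
I(p, E) = 4*E*p² (I(p, E) = (4*p²)*E = 4*E*p²)
I(-25, a)*(-j(9)) = (4*(5/9)*(-25)²)*(-(-1)*9) = (4*(5/9)*625)*(-1*(-9)) = (12500/9)*9 = 12500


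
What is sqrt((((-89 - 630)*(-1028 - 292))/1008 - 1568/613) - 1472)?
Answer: I*sqrt(353309345718)/25746 ≈ 23.087*I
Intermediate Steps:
sqrt((((-89 - 630)*(-1028 - 292))/1008 - 1568/613) - 1472) = sqrt((-719*(-1320)*(1/1008) - 1568*1/613) - 1472) = sqrt((949080*(1/1008) - 1568/613) - 1472) = sqrt((39545/42 - 1568/613) - 1472) = sqrt(24175229/25746 - 1472) = sqrt(-13722883/25746) = I*sqrt(353309345718)/25746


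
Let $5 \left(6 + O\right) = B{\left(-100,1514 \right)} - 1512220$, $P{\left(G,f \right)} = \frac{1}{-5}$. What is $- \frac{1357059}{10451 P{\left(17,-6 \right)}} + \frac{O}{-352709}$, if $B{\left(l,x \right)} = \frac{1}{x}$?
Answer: $\frac{2591530582802057}{3986320645090} \approx 650.11$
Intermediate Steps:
$P{\left(G,f \right)} = - \frac{1}{5}$
$O = - \frac{2289546499}{7570}$ ($O = -6 + \frac{\frac{1}{1514} - 1512220}{5} = -6 + \frac{1}{5} \left(- \frac{2289501079}{1514}\right) = -6 - \frac{2289501079}{7570} = - \frac{2289546499}{7570} \approx -3.0245 \cdot 10^{5}$)
$- \frac{1357059}{10451 P{\left(17,-6 \right)}} + \frac{O}{-352709} = - \frac{1357059}{10451 \left(- \frac{1}{5}\right)} - \frac{2289546499}{7570 \left(-352709\right)} = - \frac{1357059}{- \frac{10451}{5}} - - \frac{2289546499}{2670007130} = \left(-1357059\right) \left(- \frac{5}{10451}\right) + \frac{2289546499}{2670007130} = \frac{6785295}{10451} + \frac{2289546499}{2670007130} = \frac{2591530582802057}{3986320645090}$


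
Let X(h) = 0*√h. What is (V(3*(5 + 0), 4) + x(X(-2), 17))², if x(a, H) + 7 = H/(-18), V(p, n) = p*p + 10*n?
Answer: 21409129/324 ≈ 66078.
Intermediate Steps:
X(h) = 0
V(p, n) = p² + 10*n
x(a, H) = -7 - H/18 (x(a, H) = -7 + H/(-18) = -7 + H*(-1/18) = -7 - H/18)
(V(3*(5 + 0), 4) + x(X(-2), 17))² = (((3*(5 + 0))² + 10*4) + (-7 - 1/18*17))² = (((3*5)² + 40) + (-7 - 17/18))² = ((15² + 40) - 143/18)² = ((225 + 40) - 143/18)² = (265 - 143/18)² = (4627/18)² = 21409129/324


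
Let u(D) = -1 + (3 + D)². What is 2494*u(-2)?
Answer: 0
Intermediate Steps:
2494*u(-2) = 2494*(-1 + (3 - 2)²) = 2494*(-1 + 1²) = 2494*(-1 + 1) = 2494*0 = 0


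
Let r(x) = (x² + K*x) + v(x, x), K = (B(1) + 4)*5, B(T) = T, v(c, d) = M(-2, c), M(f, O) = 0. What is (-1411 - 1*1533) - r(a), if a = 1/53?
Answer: -8271022/2809 ≈ -2944.5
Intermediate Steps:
v(c, d) = 0
a = 1/53 ≈ 0.018868
K = 25 (K = (1 + 4)*5 = 5*5 = 25)
r(x) = x² + 25*x (r(x) = (x² + 25*x) + 0 = x² + 25*x)
(-1411 - 1*1533) - r(a) = (-1411 - 1*1533) - (25 + 1/53)/53 = (-1411 - 1533) - 1326/(53*53) = -2944 - 1*1326/2809 = -2944 - 1326/2809 = -8271022/2809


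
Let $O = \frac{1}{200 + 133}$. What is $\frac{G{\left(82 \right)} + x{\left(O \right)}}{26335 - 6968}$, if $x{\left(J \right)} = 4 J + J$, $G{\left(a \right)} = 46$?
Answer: $\frac{15323}{6449211} \approx 0.0023759$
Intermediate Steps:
$O = \frac{1}{333} \approx 0.003003$
$x{\left(J \right)} = 5 J$
$\frac{G{\left(82 \right)} + x{\left(O \right)}}{26335 - 6968} = \frac{46 + 5 \cdot \frac{1}{333}}{26335 - 6968} = \frac{46 + \frac{5}{333}}{19367} = \frac{15323}{333} \cdot \frac{1}{19367} = \frac{15323}{6449211}$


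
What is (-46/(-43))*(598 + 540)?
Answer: 52348/43 ≈ 1217.4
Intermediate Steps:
(-46/(-43))*(598 + 540) = -46*(-1/43)*1138 = (46/43)*1138 = 52348/43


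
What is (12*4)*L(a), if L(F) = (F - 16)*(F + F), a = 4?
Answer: -4608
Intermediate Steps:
L(F) = 2*F*(-16 + F) (L(F) = (-16 + F)*(2*F) = 2*F*(-16 + F))
(12*4)*L(a) = (12*4)*(2*4*(-16 + 4)) = 48*(2*4*(-12)) = 48*(-96) = -4608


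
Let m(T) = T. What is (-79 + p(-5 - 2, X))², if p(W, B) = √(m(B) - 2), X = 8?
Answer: (79 - √6)² ≈ 5860.0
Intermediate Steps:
p(W, B) = √(-2 + B) (p(W, B) = √(B - 2) = √(-2 + B))
(-79 + p(-5 - 2, X))² = (-79 + √(-2 + 8))² = (-79 + √6)²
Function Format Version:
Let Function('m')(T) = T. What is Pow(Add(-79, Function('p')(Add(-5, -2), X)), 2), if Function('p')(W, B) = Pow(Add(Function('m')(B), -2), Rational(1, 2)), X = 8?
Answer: Pow(Add(79, Mul(-1, Pow(6, Rational(1, 2)))), 2) ≈ 5860.0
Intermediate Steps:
Function('p')(W, B) = Pow(Add(-2, B), Rational(1, 2)) (Function('p')(W, B) = Pow(Add(B, -2), Rational(1, 2)) = Pow(Add(-2, B), Rational(1, 2)))
Pow(Add(-79, Function('p')(Add(-5, -2), X)), 2) = Pow(Add(-79, Pow(Add(-2, 8), Rational(1, 2))), 2) = Pow(Add(-79, Pow(6, Rational(1, 2))), 2)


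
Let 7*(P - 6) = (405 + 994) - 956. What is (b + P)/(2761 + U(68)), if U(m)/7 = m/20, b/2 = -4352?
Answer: -302215/97468 ≈ -3.1007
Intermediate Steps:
b = -8704 (b = 2*(-4352) = -8704)
P = 485/7 (P = 6 + ((405 + 994) - 956)/7 = 6 + (1399 - 956)/7 = 6 + (1/7)*443 = 6 + 443/7 = 485/7 ≈ 69.286)
U(m) = 7*m/20 (U(m) = 7*(m/20) = 7*m/20)
(b + P)/(2761 + U(68)) = (-8704 + 485/7)/(2761 + (7/20)*68) = -60443/(7*(2761 + 119/5)) = -60443/(7*13924/5) = -60443/7*5/13924 = -302215/97468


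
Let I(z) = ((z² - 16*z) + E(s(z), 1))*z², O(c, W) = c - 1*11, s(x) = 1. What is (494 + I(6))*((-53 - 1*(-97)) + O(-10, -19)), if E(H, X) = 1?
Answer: -37490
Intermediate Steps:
O(c, W) = -11 + c (O(c, W) = c - 11 = -11 + c)
I(z) = z²*(1 + z² - 16*z) (I(z) = ((z² - 16*z) + 1)*z² = (1 + z² - 16*z)*z² = z²*(1 + z² - 16*z))
(494 + I(6))*((-53 - 1*(-97)) + O(-10, -19)) = (494 + 6²*(1 + 6² - 16*6))*((-53 - 1*(-97)) + (-11 - 10)) = (494 + 36*(1 + 36 - 96))*((-53 + 97) - 21) = (494 + 36*(-59))*(44 - 21) = (494 - 2124)*23 = -1630*23 = -37490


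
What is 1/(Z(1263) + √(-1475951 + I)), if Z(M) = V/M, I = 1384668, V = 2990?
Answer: 3776370/145620751927 - 1595169*I*√91283/145620751927 ≈ 2.5933e-5 - 0.0033096*I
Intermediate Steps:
Z(M) = 2990/M
1/(Z(1263) + √(-1475951 + I)) = 1/(2990/1263 + √(-1475951 + 1384668)) = 1/(2990*(1/1263) + √(-91283)) = 1/(2990/1263 + I*√91283)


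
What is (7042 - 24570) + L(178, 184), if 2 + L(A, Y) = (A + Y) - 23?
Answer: -17191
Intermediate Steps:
L(A, Y) = -25 + A + Y (L(A, Y) = -2 + ((A + Y) - 23) = -2 + (-23 + A + Y) = -25 + A + Y)
(7042 - 24570) + L(178, 184) = (7042 - 24570) + (-25 + 178 + 184) = -17528 + 337 = -17191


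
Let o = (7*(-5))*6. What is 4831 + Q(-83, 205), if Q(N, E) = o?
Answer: 4621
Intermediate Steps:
o = -210 (o = -35*6 = -210)
Q(N, E) = -210
4831 + Q(-83, 205) = 4831 - 210 = 4621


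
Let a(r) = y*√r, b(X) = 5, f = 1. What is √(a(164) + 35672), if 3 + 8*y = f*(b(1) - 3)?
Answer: √(142688 - √41)/2 ≈ 188.87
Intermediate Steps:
y = -⅛ (y = -3/8 + (1*(5 - 3))/8 = -3/8 + (1*2)/8 = -3/8 + (⅛)*2 = -3/8 + ¼ = -⅛ ≈ -0.12500)
a(r) = -√r/8
√(a(164) + 35672) = √(-√41/4 + 35672) = √(35672 - √41/4)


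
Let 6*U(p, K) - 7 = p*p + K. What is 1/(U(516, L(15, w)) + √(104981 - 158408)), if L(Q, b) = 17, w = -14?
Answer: 44380/1969637827 - I*√53427/1969637827 ≈ 2.2532e-5 - 1.1735e-7*I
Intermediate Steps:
U(p, K) = 7/6 + K/6 + p²/6 (U(p, K) = 7/6 + (p*p + K)/6 = 7/6 + (p² + K)/6 = 7/6 + (K + p²)/6 = 7/6 + (K/6 + p²/6) = 7/6 + K/6 + p²/6)
1/(U(516, L(15, w)) + √(104981 - 158408)) = 1/((7/6 + (⅙)*17 + (⅙)*516²) + √(104981 - 158408)) = 1/((7/6 + 17/6 + (⅙)*266256) + √(-53427)) = 1/((7/6 + 17/6 + 44376) + I*√53427) = 1/(44380 + I*√53427)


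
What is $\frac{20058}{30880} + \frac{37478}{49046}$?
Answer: $\frac{535271327}{378635120} \approx 1.4137$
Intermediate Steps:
$\frac{20058}{30880} + \frac{37478}{49046} = 20058 \cdot \frac{1}{30880} + 37478 \cdot \frac{1}{49046} = \frac{10029}{15440} + \frac{18739}{24523} = \frac{535271327}{378635120}$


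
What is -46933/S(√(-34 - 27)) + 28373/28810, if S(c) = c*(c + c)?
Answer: 338900309/878705 ≈ 385.68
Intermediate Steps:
S(c) = 2*c² (S(c) = c*(2*c) = 2*c²)
-46933/S(√(-34 - 27)) + 28373/28810 = -46933*1/(2*(-34 - 27)) + 28373/28810 = -46933/(2*(√(-61))²) + 28373*(1/28810) = -46933/(2*(I*√61)²) + 28373/28810 = -46933/(2*(-61)) + 28373/28810 = -46933/(-122) + 28373/28810 = -46933*(-1/122) + 28373/28810 = 46933/122 + 28373/28810 = 338900309/878705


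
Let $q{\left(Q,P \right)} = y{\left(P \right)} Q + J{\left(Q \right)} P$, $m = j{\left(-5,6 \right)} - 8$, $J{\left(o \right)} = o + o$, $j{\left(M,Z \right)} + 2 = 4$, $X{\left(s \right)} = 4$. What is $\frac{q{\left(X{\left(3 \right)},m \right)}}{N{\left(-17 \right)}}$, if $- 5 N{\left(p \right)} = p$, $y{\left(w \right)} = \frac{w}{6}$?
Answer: $- \frac{260}{17} \approx -15.294$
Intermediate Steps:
$j{\left(M,Z \right)} = 2$ ($j{\left(M,Z \right)} = -2 + 4 = 2$)
$J{\left(o \right)} = 2 o$
$y{\left(w \right)} = \frac{w}{6}$ ($y{\left(w \right)} = w \frac{1}{6} = \frac{w}{6}$)
$N{\left(p \right)} = - \frac{p}{5}$
$m = -6$ ($m = 2 - 8 = -6$)
$q{\left(Q,P \right)} = \frac{13 P Q}{6}$ ($q{\left(Q,P \right)} = \frac{P}{6} Q + 2 Q P = \frac{P Q}{6} + 2 P Q = \frac{13 P Q}{6}$)
$\frac{q{\left(X{\left(3 \right)},m \right)}}{N{\left(-17 \right)}} = \frac{\frac{13}{6} \left(-6\right) 4}{\left(- \frac{1}{5}\right) \left(-17\right)} = - \frac{52}{\frac{17}{5}} = \left(-52\right) \frac{5}{17} = - \frac{260}{17}$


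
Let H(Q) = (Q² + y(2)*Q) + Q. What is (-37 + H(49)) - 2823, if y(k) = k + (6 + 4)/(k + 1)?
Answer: -446/3 ≈ -148.67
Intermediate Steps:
y(k) = k + 10/(1 + k)
H(Q) = Q² + 19*Q/3 (H(Q) = (Q² + ((10 + 2 + 2²)/(1 + 2))*Q) + Q = (Q² + ((10 + 2 + 4)/3)*Q) + Q = (Q² + ((⅓)*16)*Q) + Q = (Q² + 16*Q/3) + Q = Q² + 19*Q/3)
(-37 + H(49)) - 2823 = (-37 + (⅓)*49*(19 + 3*49)) - 2823 = (-37 + (⅓)*49*(19 + 147)) - 2823 = (-37 + (⅓)*49*166) - 2823 = (-37 + 8134/3) - 2823 = 8023/3 - 2823 = -446/3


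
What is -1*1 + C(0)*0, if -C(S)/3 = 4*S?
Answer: -1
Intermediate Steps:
C(S) = -12*S
-1*1 + C(0)*0 = -1*1 - 12*0*0 = -1 + 0*0 = -1 + 0 = -1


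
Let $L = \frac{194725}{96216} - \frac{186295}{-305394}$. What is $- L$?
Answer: $- \frac{12898734395}{4897298184} \approx -2.6338$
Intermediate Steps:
$L = \frac{12898734395}{4897298184}$ ($L = 194725 \cdot \frac{1}{96216} - - \frac{186295}{305394} = \frac{194725}{96216} + \frac{186295}{305394} = \frac{12898734395}{4897298184} \approx 2.6338$)
$- L = \left(-1\right) \frac{12898734395}{4897298184} = - \frac{12898734395}{4897298184}$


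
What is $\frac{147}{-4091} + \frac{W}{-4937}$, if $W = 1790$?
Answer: $- \frac{8048629}{20197267} \approx -0.3985$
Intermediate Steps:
$\frac{147}{-4091} + \frac{W}{-4937} = \frac{147}{-4091} + \frac{1790}{-4937} = 147 \left(- \frac{1}{4091}\right) + 1790 \left(- \frac{1}{4937}\right) = - \frac{147}{4091} - \frac{1790}{4937} = - \frac{8048629}{20197267}$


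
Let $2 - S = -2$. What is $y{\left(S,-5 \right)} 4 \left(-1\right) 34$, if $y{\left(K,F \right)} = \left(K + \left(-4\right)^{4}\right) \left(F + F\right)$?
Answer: $353600$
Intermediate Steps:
$S = 4$ ($S = 2 - -2 = 2 + 2 = 4$)
$y{\left(K,F \right)} = 2 F \left(256 + K\right)$ ($y{\left(K,F \right)} = \left(K + 256\right) 2 F = \left(256 + K\right) 2 F = 2 F \left(256 + K\right)$)
$y{\left(S,-5 \right)} 4 \left(-1\right) 34 = 2 \left(-5\right) \left(256 + 4\right) 4 \left(-1\right) 34 = 2 \left(-5\right) 260 \left(-4\right) 34 = \left(-2600\right) \left(-4\right) 34 = 10400 \cdot 34 = 353600$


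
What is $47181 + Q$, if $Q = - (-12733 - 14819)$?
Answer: $74733$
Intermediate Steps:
$Q = 27552$ ($Q = - (-12733 - 14819) = \left(-1\right) \left(-27552\right) = 27552$)
$47181 + Q = 47181 + 27552 = 74733$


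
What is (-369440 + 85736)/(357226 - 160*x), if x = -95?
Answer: -47284/62071 ≈ -0.76177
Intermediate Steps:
(-369440 + 85736)/(357226 - 160*x) = (-369440 + 85736)/(357226 - 160*(-95)) = -283704/(357226 + 15200) = -283704/372426 = -283704*1/372426 = -47284/62071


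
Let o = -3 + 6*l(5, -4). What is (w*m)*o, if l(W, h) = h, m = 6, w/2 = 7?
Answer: -2268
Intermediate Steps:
w = 14 (w = 2*7 = 14)
o = -27 (o = -3 + 6*(-4) = -3 - 24 = -27)
(w*m)*o = (14*6)*(-27) = 84*(-27) = -2268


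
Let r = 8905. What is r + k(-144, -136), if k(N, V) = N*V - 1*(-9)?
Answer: 28498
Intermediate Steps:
k(N, V) = 9 + N*V (k(N, V) = N*V + 9 = 9 + N*V)
r + k(-144, -136) = 8905 + (9 - 144*(-136)) = 8905 + (9 + 19584) = 8905 + 19593 = 28498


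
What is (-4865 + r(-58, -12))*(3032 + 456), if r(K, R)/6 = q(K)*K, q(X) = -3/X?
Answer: -17031904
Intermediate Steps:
r(K, R) = -18 (r(K, R) = 6*((-3/K)*K) = 6*(-3) = -18)
(-4865 + r(-58, -12))*(3032 + 456) = (-4865 - 18)*(3032 + 456) = -4883*3488 = -17031904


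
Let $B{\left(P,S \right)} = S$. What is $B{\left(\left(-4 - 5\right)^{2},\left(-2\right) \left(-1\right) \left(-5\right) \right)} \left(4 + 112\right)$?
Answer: $-1160$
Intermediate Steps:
$B{\left(\left(-4 - 5\right)^{2},\left(-2\right) \left(-1\right) \left(-5\right) \right)} \left(4 + 112\right) = \left(-2\right) \left(-1\right) \left(-5\right) \left(4 + 112\right) = 2 \left(-5\right) 116 = \left(-10\right) 116 = -1160$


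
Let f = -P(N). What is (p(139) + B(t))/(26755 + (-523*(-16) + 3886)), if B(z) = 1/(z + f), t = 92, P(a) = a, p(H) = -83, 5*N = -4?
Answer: -38507/18100176 ≈ -0.0021274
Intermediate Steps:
N = -⅘ (N = (⅕)*(-4) = -⅘ ≈ -0.80000)
f = ⅘ (f = -1*(-⅘) = ⅘ ≈ 0.80000)
B(z) = 1/(⅘ + z) (B(z) = 1/(z + ⅘) = 1/(⅘ + z))
(p(139) + B(t))/(26755 + (-523*(-16) + 3886)) = (-83 + 5/(4 + 5*92))/(26755 + (-523*(-16) + 3886)) = (-83 + 5/(4 + 460))/(26755 + (8368 + 3886)) = (-83 + 5/464)/(26755 + 12254) = (-83 + 5*(1/464))/39009 = (-83 + 5/464)*(1/39009) = -38507/464*1/39009 = -38507/18100176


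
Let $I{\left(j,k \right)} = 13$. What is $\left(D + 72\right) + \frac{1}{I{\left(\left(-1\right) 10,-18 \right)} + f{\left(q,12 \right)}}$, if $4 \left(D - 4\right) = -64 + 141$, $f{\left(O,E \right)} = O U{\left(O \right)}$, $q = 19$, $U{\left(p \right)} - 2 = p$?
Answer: $\frac{9811}{103} \approx 95.252$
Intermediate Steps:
$U{\left(p \right)} = 2 + p$
$f{\left(O,E \right)} = O \left(2 + O\right)$
$D = \frac{93}{4}$ ($D = 4 + \frac{-64 + 141}{4} = 4 + \frac{1}{4} \cdot 77 = 4 + \frac{77}{4} = \frac{93}{4} \approx 23.25$)
$\left(D + 72\right) + \frac{1}{I{\left(\left(-1\right) 10,-18 \right)} + f{\left(q,12 \right)}} = \left(\frac{93}{4} + 72\right) + \frac{1}{13 + 19 \left(2 + 19\right)} = \frac{381}{4} + \frac{1}{13 + 19 \cdot 21} = \frac{381}{4} + \frac{1}{13 + 399} = \frac{381}{4} + \frac{1}{412} = \frac{9811}{103}$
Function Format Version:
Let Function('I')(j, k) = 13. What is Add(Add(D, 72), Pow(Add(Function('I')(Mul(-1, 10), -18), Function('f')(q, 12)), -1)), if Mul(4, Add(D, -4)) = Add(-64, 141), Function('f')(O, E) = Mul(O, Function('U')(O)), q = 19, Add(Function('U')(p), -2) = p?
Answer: Rational(9811, 103) ≈ 95.252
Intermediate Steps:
Function('U')(p) = Add(2, p)
Function('f')(O, E) = Mul(O, Add(2, O))
D = Rational(93, 4) (D = Add(4, Mul(Rational(1, 4), Add(-64, 141))) = Add(4, Mul(Rational(1, 4), 77)) = Add(4, Rational(77, 4)) = Rational(93, 4) ≈ 23.250)
Add(Add(D, 72), Pow(Add(Function('I')(Mul(-1, 10), -18), Function('f')(q, 12)), -1)) = Add(Add(Rational(93, 4), 72), Pow(Add(13, Mul(19, Add(2, 19))), -1)) = Add(Rational(381, 4), Pow(Add(13, Mul(19, 21)), -1)) = Add(Rational(381, 4), Pow(Add(13, 399), -1)) = Add(Rational(381, 4), Pow(412, -1)) = Add(Rational(381, 4), Rational(1, 412)) = Rational(9811, 103)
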